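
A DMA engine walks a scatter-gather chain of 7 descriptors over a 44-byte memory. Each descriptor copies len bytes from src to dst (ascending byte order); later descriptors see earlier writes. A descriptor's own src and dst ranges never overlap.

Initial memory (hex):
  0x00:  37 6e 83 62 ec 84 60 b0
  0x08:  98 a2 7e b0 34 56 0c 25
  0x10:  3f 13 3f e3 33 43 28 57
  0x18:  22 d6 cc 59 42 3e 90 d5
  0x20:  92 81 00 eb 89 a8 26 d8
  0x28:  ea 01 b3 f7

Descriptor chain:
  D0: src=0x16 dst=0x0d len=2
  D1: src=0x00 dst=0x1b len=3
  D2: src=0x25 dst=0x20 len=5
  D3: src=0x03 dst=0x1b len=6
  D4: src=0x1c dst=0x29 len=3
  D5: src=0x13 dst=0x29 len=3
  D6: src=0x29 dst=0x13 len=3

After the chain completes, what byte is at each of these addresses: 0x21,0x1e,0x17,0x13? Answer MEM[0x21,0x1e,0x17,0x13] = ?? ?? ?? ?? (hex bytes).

MEM[0x21,0x1e,0x17,0x13] = 26 60 57 e3

  after D0: wrote 2B at 0x0d = 2857
  after D1: wrote 3B at 0x1b = 376e83
  after D2: wrote 5B at 0x20 = a826d8ea01
  after D3: wrote 6B at 0x1b = 62ec8460b098
  after D4: wrote 3B at 0x29 = ec8460
  after D5: wrote 3B at 0x29 = e33343
  after D6: wrote 3B at 0x13 = e33343
query mem[0x21]=0x26, mem[0x1e]=0x60, mem[0x17]=0x57, mem[0x13]=0xe3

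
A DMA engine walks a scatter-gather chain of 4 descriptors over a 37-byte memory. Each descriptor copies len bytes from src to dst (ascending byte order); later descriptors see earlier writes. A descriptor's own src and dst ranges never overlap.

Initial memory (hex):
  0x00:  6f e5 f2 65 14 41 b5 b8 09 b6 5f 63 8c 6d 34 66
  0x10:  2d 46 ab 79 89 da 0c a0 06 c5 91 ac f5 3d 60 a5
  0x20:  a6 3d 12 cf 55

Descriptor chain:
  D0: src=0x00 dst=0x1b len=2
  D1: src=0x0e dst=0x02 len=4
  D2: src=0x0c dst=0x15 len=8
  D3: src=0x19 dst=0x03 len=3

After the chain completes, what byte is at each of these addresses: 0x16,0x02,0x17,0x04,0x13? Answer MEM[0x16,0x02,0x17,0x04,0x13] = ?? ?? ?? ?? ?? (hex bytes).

MEM[0x16,0x02,0x17,0x04,0x13] = 6d 34 34 46 79

  after D0: wrote 2B at 0x1b = 6fe5
  after D1: wrote 4B at 0x02 = 34662d46
  after D2: wrote 8B at 0x15 = 8c6d34662d46ab79
  after D3: wrote 3B at 0x03 = 2d46ab
query mem[0x16]=0x6d, mem[0x02]=0x34, mem[0x17]=0x34, mem[0x04]=0x46, mem[0x13]=0x79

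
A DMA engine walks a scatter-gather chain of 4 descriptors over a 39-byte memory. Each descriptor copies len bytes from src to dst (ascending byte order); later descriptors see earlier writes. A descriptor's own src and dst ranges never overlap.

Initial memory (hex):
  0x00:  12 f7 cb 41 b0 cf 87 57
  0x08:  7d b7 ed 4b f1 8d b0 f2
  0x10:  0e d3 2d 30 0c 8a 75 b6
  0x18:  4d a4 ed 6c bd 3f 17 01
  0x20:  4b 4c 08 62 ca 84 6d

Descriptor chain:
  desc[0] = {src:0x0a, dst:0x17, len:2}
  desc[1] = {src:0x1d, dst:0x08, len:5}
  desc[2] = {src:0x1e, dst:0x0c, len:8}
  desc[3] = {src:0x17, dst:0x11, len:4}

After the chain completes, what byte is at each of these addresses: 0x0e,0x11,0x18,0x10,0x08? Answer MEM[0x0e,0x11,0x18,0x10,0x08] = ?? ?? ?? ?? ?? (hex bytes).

MEM[0x0e,0x11,0x18,0x10,0x08] = 4b ed 4b 08 3f

D0: mem[0x17..0x18] <- [ed 4b]
D1: mem[0x08..0x0c] <- [3f 17 01 4b 4c]
D2: mem[0x0c..0x13] <- [17 01 4b 4c 08 62 ca 84]
D3: mem[0x11..0x14] <- [ed 4b a4 ed]
query mem[0x0e]=0x4b, mem[0x11]=0xed, mem[0x18]=0x4b, mem[0x10]=0x08, mem[0x08]=0x3f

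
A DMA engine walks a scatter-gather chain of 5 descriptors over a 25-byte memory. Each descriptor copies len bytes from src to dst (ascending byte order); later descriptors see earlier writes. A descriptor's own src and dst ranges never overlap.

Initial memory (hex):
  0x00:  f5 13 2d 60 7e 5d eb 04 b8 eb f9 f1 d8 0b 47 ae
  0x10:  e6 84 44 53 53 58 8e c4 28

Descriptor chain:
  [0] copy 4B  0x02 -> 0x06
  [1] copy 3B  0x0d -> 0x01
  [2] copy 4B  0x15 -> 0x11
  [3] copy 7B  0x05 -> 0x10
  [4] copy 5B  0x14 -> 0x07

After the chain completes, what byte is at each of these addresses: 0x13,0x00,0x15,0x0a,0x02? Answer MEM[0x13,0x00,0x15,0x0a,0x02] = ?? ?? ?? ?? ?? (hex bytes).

D0: mem[0x06..0x09] <- [2d 60 7e 5d]
D1: mem[0x01..0x03] <- [0b 47 ae]
D2: mem[0x11..0x14] <- [58 8e c4 28]
D3: mem[0x10..0x16] <- [5d 2d 60 7e 5d f9 f1]
D4: mem[0x07..0x0b] <- [5d f9 f1 c4 28]
query mem[0x13]=0x7e, mem[0x00]=0xf5, mem[0x15]=0xf9, mem[0x0a]=0xc4, mem[0x02]=0x47

MEM[0x13,0x00,0x15,0x0a,0x02] = 7e f5 f9 c4 47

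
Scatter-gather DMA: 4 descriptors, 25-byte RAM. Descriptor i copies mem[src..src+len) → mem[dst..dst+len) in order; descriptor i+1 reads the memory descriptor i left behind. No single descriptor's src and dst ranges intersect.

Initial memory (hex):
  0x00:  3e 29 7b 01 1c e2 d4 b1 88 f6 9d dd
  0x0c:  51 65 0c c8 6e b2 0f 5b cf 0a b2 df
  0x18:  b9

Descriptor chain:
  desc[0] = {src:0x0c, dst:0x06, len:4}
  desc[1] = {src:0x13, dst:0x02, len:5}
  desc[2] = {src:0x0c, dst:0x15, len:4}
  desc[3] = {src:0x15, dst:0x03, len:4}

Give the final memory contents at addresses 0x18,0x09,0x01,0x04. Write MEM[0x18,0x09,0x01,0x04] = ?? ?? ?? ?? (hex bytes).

D0: mem[0x06..0x09] <- [51 65 0c c8]
D1: mem[0x02..0x06] <- [5b cf 0a b2 df]
D2: mem[0x15..0x18] <- [51 65 0c c8]
D3: mem[0x03..0x06] <- [51 65 0c c8]
query mem[0x18]=0xc8, mem[0x09]=0xc8, mem[0x01]=0x29, mem[0x04]=0x65

MEM[0x18,0x09,0x01,0x04] = c8 c8 29 65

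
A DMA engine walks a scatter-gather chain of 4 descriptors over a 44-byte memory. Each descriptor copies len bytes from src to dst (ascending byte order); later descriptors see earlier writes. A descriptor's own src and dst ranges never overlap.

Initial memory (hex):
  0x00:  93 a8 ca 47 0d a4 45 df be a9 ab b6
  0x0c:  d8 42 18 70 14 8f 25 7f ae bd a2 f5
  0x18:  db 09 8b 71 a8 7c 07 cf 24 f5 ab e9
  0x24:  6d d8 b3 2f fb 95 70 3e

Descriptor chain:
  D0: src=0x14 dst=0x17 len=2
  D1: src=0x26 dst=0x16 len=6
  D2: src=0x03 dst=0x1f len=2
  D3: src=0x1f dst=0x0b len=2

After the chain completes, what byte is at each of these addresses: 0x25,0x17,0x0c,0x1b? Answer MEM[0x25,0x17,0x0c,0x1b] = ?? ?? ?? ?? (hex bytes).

MEM[0x25,0x17,0x0c,0x1b] = d8 2f 0d 3e

#0 dst[0x17+2] := {0xae,0xbd}
#1 dst[0x16+6] := {0xb3,0x2f,0xfb,0x95,0x70,0x3e}
#2 dst[0x1f+2] := {0x47,0x0d}
#3 dst[0x0b+2] := {0x47,0x0d}
query mem[0x25]=0xd8, mem[0x17]=0x2f, mem[0x0c]=0x0d, mem[0x1b]=0x3e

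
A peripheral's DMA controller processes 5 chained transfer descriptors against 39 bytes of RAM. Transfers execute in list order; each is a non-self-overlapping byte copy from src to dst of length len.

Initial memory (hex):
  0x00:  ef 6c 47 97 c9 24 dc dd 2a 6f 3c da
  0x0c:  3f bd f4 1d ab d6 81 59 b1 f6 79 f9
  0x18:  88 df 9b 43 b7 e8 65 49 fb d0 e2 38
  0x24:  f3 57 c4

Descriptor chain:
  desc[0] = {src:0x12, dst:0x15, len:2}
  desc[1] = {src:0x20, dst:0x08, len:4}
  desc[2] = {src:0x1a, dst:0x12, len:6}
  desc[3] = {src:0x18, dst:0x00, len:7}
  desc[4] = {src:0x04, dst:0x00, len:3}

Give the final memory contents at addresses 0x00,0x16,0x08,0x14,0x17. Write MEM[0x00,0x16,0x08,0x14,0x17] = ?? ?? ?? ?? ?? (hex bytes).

MEM[0x00,0x16,0x08,0x14,0x17] = b7 65 fb b7 49

[0] 0x12->0x15 len=2 : 81 59
[1] 0x20->0x08 len=4 : fb d0 e2 38
[2] 0x1a->0x12 len=6 : 9b 43 b7 e8 65 49
[3] 0x18->0x00 len=7 : 88 df 9b 43 b7 e8 65
[4] 0x04->0x00 len=3 : b7 e8 65
query mem[0x00]=0xb7, mem[0x16]=0x65, mem[0x08]=0xfb, mem[0x14]=0xb7, mem[0x17]=0x49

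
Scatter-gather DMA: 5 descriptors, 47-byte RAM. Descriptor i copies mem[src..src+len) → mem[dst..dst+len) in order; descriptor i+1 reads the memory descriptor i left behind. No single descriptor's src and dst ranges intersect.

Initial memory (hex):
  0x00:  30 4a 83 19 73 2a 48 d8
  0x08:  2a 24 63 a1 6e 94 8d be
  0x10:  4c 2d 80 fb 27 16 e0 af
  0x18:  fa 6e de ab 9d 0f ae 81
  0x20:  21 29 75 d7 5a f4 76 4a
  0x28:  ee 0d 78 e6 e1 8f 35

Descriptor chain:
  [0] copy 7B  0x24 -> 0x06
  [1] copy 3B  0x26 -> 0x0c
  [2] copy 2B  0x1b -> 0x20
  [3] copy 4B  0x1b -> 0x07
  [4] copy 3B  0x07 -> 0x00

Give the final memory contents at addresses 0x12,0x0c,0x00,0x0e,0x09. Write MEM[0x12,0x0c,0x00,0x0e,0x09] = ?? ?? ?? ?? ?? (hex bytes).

MEM[0x12,0x0c,0x00,0x0e,0x09] = 80 76 ab ee 0f

[0] 0x24->0x06 len=7 : 5a f4 76 4a ee 0d 78
[1] 0x26->0x0c len=3 : 76 4a ee
[2] 0x1b->0x20 len=2 : ab 9d
[3] 0x1b->0x07 len=4 : ab 9d 0f ae
[4] 0x07->0x00 len=3 : ab 9d 0f
query mem[0x12]=0x80, mem[0x0c]=0x76, mem[0x00]=0xab, mem[0x0e]=0xee, mem[0x09]=0x0f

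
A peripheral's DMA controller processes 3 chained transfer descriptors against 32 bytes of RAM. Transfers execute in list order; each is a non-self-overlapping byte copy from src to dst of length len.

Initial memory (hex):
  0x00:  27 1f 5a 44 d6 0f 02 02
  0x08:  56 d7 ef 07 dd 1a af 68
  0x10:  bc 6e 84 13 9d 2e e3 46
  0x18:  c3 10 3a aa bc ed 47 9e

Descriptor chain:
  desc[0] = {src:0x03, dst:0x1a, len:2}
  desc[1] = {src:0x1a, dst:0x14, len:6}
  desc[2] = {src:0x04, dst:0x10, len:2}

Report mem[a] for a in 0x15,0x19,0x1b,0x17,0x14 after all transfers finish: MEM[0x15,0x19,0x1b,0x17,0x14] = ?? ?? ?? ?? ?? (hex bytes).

MEM[0x15,0x19,0x1b,0x17,0x14] = d6 9e d6 ed 44

  after D0: wrote 2B at 0x1a = 44d6
  after D1: wrote 6B at 0x14 = 44d6bced479e
  after D2: wrote 2B at 0x10 = d60f
query mem[0x15]=0xd6, mem[0x19]=0x9e, mem[0x1b]=0xd6, mem[0x17]=0xed, mem[0x14]=0x44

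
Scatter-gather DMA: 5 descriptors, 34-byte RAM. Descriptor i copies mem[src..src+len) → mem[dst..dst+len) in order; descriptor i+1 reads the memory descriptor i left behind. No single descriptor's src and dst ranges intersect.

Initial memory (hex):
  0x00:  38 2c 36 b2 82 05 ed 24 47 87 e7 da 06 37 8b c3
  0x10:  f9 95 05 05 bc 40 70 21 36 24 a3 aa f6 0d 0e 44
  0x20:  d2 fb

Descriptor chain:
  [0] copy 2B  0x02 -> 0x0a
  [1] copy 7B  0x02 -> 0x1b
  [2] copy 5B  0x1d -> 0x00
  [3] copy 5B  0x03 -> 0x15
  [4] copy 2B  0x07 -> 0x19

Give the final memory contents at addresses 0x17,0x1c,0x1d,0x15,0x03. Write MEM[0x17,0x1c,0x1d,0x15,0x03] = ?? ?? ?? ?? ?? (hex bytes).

#0 dst[0x0a+2] := {0x36,0xb2}
#1 dst[0x1b+7] := {0x36,0xb2,0x82,0x05,0xed,0x24,0x47}
#2 dst[0x00+5] := {0x82,0x05,0xed,0x24,0x47}
#3 dst[0x15+5] := {0x24,0x47,0x05,0xed,0x24}
#4 dst[0x19+2] := {0x24,0x47}
query mem[0x17]=0x05, mem[0x1c]=0xb2, mem[0x1d]=0x82, mem[0x15]=0x24, mem[0x03]=0x24

MEM[0x17,0x1c,0x1d,0x15,0x03] = 05 b2 82 24 24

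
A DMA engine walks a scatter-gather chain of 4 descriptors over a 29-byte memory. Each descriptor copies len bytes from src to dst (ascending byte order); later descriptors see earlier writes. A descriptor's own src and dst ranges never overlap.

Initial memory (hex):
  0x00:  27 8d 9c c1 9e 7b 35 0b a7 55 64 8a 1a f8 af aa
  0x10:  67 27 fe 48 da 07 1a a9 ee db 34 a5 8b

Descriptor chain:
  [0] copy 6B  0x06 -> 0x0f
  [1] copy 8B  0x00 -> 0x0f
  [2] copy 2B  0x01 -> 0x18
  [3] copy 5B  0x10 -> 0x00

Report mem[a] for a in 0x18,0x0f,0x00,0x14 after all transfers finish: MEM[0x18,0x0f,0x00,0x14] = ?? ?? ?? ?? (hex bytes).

MEM[0x18,0x0f,0x00,0x14] = 8d 27 8d 7b

#0 dst[0x0f+6] := {0x35,0x0b,0xa7,0x55,0x64,0x8a}
#1 dst[0x0f+8] := {0x27,0x8d,0x9c,0xc1,0x9e,0x7b,0x35,0x0b}
#2 dst[0x18+2] := {0x8d,0x9c}
#3 dst[0x00+5] := {0x8d,0x9c,0xc1,0x9e,0x7b}
query mem[0x18]=0x8d, mem[0x0f]=0x27, mem[0x00]=0x8d, mem[0x14]=0x7b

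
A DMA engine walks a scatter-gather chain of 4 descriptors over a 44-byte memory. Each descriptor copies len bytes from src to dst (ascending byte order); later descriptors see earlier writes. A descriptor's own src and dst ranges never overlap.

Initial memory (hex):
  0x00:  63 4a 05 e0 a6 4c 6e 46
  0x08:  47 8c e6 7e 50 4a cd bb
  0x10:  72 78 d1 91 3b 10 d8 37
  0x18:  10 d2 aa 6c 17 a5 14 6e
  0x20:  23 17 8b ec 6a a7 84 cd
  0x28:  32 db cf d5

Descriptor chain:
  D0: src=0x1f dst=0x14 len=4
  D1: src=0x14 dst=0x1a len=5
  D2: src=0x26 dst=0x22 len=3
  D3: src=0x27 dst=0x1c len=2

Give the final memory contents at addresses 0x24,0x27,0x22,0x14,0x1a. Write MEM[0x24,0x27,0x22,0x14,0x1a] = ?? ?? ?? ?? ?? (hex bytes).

  after D0: wrote 4B at 0x14 = 6e23178b
  after D1: wrote 5B at 0x1a = 6e23178b10
  after D2: wrote 3B at 0x22 = 84cd32
  after D3: wrote 2B at 0x1c = cd32
query mem[0x24]=0x32, mem[0x27]=0xcd, mem[0x22]=0x84, mem[0x14]=0x6e, mem[0x1a]=0x6e

MEM[0x24,0x27,0x22,0x14,0x1a] = 32 cd 84 6e 6e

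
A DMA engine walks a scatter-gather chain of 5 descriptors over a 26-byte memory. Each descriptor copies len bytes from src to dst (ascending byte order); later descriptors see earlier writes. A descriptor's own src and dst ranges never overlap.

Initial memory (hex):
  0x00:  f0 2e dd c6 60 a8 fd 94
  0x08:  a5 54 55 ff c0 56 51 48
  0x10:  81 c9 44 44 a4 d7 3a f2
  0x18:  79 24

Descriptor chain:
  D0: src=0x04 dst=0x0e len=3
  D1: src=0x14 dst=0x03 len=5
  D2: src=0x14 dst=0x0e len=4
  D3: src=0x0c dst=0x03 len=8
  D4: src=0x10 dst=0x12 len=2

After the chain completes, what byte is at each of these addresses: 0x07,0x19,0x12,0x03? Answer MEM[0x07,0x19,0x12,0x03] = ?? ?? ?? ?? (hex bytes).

MEM[0x07,0x19,0x12,0x03] = 3a 24 3a c0

[0] 0x04->0x0e len=3 : 60 a8 fd
[1] 0x14->0x03 len=5 : a4 d7 3a f2 79
[2] 0x14->0x0e len=4 : a4 d7 3a f2
[3] 0x0c->0x03 len=8 : c0 56 a4 d7 3a f2 44 44
[4] 0x10->0x12 len=2 : 3a f2
query mem[0x07]=0x3a, mem[0x19]=0x24, mem[0x12]=0x3a, mem[0x03]=0xc0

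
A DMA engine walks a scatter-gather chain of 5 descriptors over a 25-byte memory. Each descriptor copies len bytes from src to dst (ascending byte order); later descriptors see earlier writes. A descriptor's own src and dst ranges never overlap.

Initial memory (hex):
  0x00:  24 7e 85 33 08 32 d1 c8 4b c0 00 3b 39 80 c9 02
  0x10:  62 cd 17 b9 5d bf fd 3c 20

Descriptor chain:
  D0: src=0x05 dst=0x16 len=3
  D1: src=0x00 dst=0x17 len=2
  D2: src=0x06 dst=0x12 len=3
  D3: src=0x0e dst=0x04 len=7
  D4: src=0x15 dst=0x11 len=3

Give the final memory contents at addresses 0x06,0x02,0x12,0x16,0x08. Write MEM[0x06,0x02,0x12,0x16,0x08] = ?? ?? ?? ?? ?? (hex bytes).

MEM[0x06,0x02,0x12,0x16,0x08] = 62 85 32 32 d1

#0 dst[0x16+3] := {0x32,0xd1,0xc8}
#1 dst[0x17+2] := {0x24,0x7e}
#2 dst[0x12+3] := {0xd1,0xc8,0x4b}
#3 dst[0x04+7] := {0xc9,0x02,0x62,0xcd,0xd1,0xc8,0x4b}
#4 dst[0x11+3] := {0xbf,0x32,0x24}
query mem[0x06]=0x62, mem[0x02]=0x85, mem[0x12]=0x32, mem[0x16]=0x32, mem[0x08]=0xd1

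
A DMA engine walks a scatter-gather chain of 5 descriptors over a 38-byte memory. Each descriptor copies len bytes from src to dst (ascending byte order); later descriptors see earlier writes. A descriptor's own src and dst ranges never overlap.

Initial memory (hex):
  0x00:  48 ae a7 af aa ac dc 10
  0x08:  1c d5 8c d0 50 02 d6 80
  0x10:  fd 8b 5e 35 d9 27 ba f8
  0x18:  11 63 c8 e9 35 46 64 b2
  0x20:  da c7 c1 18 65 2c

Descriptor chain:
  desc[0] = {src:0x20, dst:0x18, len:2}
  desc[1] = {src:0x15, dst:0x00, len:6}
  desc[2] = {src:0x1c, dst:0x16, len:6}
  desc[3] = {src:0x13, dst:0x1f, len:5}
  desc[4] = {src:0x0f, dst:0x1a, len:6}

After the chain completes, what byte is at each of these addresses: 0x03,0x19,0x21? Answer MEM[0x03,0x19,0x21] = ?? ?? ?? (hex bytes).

MEM[0x03,0x19,0x21] = da b2 27

[0] 0x20->0x18 len=2 : da c7
[1] 0x15->0x00 len=6 : 27 ba f8 da c7 c8
[2] 0x1c->0x16 len=6 : 35 46 64 b2 da c7
[3] 0x13->0x1f len=5 : 35 d9 27 35 46
[4] 0x0f->0x1a len=6 : 80 fd 8b 5e 35 d9
query mem[0x03]=0xda, mem[0x19]=0xb2, mem[0x21]=0x27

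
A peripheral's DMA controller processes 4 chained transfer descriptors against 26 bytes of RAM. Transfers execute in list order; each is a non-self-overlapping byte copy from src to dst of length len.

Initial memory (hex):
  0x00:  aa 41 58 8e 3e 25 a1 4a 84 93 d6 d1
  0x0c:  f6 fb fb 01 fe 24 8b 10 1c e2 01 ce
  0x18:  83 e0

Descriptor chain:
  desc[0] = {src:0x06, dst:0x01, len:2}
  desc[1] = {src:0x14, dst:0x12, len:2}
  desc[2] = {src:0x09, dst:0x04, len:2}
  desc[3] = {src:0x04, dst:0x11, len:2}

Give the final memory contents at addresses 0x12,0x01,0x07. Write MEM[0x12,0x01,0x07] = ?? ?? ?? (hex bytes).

MEM[0x12,0x01,0x07] = d6 a1 4a

#0 dst[0x01+2] := {0xa1,0x4a}
#1 dst[0x12+2] := {0x1c,0xe2}
#2 dst[0x04+2] := {0x93,0xd6}
#3 dst[0x11+2] := {0x93,0xd6}
query mem[0x12]=0xd6, mem[0x01]=0xa1, mem[0x07]=0x4a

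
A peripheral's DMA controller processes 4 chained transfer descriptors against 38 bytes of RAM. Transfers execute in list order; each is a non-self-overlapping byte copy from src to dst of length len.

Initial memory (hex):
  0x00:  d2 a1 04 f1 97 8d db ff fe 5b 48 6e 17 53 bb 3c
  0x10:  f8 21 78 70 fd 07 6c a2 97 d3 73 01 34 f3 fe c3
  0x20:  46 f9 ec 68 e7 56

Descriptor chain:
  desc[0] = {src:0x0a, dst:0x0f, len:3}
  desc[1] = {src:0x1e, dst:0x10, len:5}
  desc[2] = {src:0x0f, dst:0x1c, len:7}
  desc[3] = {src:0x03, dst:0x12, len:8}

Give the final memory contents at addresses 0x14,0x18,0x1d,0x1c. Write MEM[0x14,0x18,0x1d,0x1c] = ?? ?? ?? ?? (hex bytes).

MEM[0x14,0x18,0x1d,0x1c] = 8d 5b fe 48

D0: mem[0x0f..0x11] <- [48 6e 17]
D1: mem[0x10..0x14] <- [fe c3 46 f9 ec]
D2: mem[0x1c..0x22] <- [48 fe c3 46 f9 ec 07]
D3: mem[0x12..0x19] <- [f1 97 8d db ff fe 5b 48]
query mem[0x14]=0x8d, mem[0x18]=0x5b, mem[0x1d]=0xfe, mem[0x1c]=0x48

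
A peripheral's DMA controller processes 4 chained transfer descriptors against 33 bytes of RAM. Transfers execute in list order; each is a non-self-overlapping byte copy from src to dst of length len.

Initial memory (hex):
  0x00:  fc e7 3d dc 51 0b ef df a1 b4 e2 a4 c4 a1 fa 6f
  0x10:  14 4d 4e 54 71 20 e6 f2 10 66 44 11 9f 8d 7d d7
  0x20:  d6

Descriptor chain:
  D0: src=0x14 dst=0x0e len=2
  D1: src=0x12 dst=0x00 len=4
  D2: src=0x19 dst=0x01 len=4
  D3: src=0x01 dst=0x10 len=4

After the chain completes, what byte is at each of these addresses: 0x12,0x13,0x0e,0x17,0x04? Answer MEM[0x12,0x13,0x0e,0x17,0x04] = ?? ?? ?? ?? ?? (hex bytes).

MEM[0x12,0x13,0x0e,0x17,0x04] = 11 9f 71 f2 9f

#0 dst[0x0e+2] := {0x71,0x20}
#1 dst[0x00+4] := {0x4e,0x54,0x71,0x20}
#2 dst[0x01+4] := {0x66,0x44,0x11,0x9f}
#3 dst[0x10+4] := {0x66,0x44,0x11,0x9f}
query mem[0x12]=0x11, mem[0x13]=0x9f, mem[0x0e]=0x71, mem[0x17]=0xf2, mem[0x04]=0x9f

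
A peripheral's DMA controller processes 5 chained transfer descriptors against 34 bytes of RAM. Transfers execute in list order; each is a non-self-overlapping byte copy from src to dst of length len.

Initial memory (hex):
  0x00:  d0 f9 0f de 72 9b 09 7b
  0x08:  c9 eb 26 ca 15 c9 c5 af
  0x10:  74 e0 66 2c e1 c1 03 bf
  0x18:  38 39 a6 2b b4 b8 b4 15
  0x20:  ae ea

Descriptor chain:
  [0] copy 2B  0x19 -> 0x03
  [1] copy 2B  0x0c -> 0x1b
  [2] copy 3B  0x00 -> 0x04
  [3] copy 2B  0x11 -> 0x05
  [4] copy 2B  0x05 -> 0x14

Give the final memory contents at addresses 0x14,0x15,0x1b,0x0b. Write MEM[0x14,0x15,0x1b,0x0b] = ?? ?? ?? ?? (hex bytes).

MEM[0x14,0x15,0x1b,0x0b] = e0 66 15 ca

D0: mem[0x03..0x04] <- [39 a6]
D1: mem[0x1b..0x1c] <- [15 c9]
D2: mem[0x04..0x06] <- [d0 f9 0f]
D3: mem[0x05..0x06] <- [e0 66]
D4: mem[0x14..0x15] <- [e0 66]
query mem[0x14]=0xe0, mem[0x15]=0x66, mem[0x1b]=0x15, mem[0x0b]=0xca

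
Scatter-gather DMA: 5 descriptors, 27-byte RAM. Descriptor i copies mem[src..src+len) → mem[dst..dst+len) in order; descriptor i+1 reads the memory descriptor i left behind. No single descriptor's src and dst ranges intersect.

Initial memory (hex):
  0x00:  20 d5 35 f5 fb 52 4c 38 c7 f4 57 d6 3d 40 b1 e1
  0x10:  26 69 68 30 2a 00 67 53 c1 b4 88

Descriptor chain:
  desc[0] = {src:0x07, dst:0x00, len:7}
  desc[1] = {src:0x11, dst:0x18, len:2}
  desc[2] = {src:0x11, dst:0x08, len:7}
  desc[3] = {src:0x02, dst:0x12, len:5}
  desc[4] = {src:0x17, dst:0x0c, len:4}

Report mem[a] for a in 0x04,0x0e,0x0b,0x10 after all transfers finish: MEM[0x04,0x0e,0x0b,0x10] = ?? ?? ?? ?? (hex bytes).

  after D0: wrote 7B at 0x00 = 38c7f457d63d40
  after D1: wrote 2B at 0x18 = 6968
  after D2: wrote 7B at 0x08 = 6968302a006753
  after D3: wrote 5B at 0x12 = f457d63d40
  after D4: wrote 4B at 0x0c = 53696888
query mem[0x04]=0xd6, mem[0x0e]=0x68, mem[0x0b]=0x2a, mem[0x10]=0x26

MEM[0x04,0x0e,0x0b,0x10] = d6 68 2a 26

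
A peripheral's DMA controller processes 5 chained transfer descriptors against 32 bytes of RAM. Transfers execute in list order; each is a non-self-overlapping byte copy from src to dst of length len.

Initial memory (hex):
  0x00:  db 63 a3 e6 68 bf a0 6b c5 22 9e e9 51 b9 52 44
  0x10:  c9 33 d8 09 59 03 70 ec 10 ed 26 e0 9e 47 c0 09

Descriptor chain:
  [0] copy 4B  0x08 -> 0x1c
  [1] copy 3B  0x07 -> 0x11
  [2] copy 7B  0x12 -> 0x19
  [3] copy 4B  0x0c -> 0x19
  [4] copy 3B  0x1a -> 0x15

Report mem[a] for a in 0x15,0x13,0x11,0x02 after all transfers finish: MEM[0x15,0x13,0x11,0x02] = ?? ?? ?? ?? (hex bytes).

D0: mem[0x1c..0x1f] <- [c5 22 9e e9]
D1: mem[0x11..0x13] <- [6b c5 22]
D2: mem[0x19..0x1f] <- [c5 22 59 03 70 ec 10]
D3: mem[0x19..0x1c] <- [51 b9 52 44]
D4: mem[0x15..0x17] <- [b9 52 44]
query mem[0x15]=0xb9, mem[0x13]=0x22, mem[0x11]=0x6b, mem[0x02]=0xa3

MEM[0x15,0x13,0x11,0x02] = b9 22 6b a3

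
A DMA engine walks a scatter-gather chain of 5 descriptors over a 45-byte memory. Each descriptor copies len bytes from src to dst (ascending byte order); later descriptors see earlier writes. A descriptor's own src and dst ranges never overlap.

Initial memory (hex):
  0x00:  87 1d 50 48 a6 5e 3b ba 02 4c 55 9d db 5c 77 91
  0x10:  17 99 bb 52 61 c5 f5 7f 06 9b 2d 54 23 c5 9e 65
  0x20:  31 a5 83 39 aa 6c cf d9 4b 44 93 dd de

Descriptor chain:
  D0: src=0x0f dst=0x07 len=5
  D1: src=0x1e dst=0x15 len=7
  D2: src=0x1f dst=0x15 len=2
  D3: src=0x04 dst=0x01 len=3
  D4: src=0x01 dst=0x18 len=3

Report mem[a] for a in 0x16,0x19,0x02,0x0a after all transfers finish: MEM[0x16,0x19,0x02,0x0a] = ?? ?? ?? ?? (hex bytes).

MEM[0x16,0x19,0x02,0x0a] = 31 5e 5e bb

#0 dst[0x07+5] := {0x91,0x17,0x99,0xbb,0x52}
#1 dst[0x15+7] := {0x9e,0x65,0x31,0xa5,0x83,0x39,0xaa}
#2 dst[0x15+2] := {0x65,0x31}
#3 dst[0x01+3] := {0xa6,0x5e,0x3b}
#4 dst[0x18+3] := {0xa6,0x5e,0x3b}
query mem[0x16]=0x31, mem[0x19]=0x5e, mem[0x02]=0x5e, mem[0x0a]=0xbb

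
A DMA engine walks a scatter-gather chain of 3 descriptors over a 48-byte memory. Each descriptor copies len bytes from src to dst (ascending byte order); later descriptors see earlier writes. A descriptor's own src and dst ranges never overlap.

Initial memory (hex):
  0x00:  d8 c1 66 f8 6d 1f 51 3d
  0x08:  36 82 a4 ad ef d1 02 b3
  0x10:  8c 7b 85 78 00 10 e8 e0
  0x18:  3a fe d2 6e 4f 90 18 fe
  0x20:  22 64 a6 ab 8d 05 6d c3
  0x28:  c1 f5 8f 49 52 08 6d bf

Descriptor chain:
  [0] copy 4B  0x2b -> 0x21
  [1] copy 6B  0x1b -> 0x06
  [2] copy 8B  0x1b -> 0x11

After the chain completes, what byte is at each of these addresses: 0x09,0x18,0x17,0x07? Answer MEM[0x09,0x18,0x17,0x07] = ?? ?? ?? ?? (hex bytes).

D0: mem[0x21..0x24] <- [49 52 08 6d]
D1: mem[0x06..0x0b] <- [6e 4f 90 18 fe 22]
D2: mem[0x11..0x18] <- [6e 4f 90 18 fe 22 49 52]
query mem[0x09]=0x18, mem[0x18]=0x52, mem[0x17]=0x49, mem[0x07]=0x4f

MEM[0x09,0x18,0x17,0x07] = 18 52 49 4f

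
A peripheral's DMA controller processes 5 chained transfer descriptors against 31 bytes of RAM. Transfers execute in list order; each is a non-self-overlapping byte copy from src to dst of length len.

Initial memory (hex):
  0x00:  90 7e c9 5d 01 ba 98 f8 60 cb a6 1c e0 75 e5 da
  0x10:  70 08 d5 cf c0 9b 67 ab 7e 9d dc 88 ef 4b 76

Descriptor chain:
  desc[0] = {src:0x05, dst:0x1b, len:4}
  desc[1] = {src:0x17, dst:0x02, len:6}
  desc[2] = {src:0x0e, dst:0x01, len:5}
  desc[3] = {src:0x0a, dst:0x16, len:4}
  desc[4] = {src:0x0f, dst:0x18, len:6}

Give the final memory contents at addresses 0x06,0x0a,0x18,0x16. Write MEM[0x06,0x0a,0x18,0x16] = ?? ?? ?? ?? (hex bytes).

#0 dst[0x1b+4] := {0xba,0x98,0xf8,0x60}
#1 dst[0x02+6] := {0xab,0x7e,0x9d,0xdc,0xba,0x98}
#2 dst[0x01+5] := {0xe5,0xda,0x70,0x08,0xd5}
#3 dst[0x16+4] := {0xa6,0x1c,0xe0,0x75}
#4 dst[0x18+6] := {0xda,0x70,0x08,0xd5,0xcf,0xc0}
query mem[0x06]=0xba, mem[0x0a]=0xa6, mem[0x18]=0xda, mem[0x16]=0xa6

MEM[0x06,0x0a,0x18,0x16] = ba a6 da a6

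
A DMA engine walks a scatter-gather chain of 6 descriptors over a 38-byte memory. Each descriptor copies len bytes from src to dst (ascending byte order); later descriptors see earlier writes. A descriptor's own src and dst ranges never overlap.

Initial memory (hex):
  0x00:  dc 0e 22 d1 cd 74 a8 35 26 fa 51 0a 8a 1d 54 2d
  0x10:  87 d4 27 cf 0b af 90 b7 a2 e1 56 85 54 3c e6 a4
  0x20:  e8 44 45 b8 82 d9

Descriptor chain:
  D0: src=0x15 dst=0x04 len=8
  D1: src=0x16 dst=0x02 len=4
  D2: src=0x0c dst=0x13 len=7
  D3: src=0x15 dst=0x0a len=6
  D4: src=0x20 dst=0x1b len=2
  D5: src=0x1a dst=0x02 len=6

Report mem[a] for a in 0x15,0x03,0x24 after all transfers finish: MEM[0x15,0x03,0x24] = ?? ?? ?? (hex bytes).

  after D0: wrote 8B at 0x04 = af90b7a2e1568554
  after D1: wrote 4B at 0x02 = 90b7a2e1
  after D2: wrote 7B at 0x13 = 8a1d542d87d427
  after D3: wrote 6B at 0x0a = 542d87d42756
  after D4: wrote 2B at 0x1b = e844
  after D5: wrote 6B at 0x02 = 56e8443ce6a4
query mem[0x15]=0x54, mem[0x03]=0xe8, mem[0x24]=0x82

MEM[0x15,0x03,0x24] = 54 e8 82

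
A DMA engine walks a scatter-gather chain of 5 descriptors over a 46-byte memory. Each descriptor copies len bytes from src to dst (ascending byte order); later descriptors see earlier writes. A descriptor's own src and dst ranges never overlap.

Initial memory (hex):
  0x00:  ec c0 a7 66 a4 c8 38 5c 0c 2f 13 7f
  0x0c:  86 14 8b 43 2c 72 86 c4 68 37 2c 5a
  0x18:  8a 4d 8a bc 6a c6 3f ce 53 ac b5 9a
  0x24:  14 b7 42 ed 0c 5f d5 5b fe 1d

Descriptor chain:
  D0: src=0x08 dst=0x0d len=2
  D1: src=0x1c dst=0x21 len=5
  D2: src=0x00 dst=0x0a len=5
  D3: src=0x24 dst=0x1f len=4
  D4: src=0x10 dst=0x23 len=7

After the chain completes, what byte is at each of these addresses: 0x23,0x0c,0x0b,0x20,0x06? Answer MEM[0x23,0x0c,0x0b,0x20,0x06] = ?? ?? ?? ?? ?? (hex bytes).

  after D0: wrote 2B at 0x0d = 0c2f
  after D1: wrote 5B at 0x21 = 6ac63fce53
  after D2: wrote 5B at 0x0a = ecc0a766a4
  after D3: wrote 4B at 0x1f = ce5342ed
  after D4: wrote 7B at 0x23 = 2c7286c468372c
query mem[0x23]=0x2c, mem[0x0c]=0xa7, mem[0x0b]=0xc0, mem[0x20]=0x53, mem[0x06]=0x38

MEM[0x23,0x0c,0x0b,0x20,0x06] = 2c a7 c0 53 38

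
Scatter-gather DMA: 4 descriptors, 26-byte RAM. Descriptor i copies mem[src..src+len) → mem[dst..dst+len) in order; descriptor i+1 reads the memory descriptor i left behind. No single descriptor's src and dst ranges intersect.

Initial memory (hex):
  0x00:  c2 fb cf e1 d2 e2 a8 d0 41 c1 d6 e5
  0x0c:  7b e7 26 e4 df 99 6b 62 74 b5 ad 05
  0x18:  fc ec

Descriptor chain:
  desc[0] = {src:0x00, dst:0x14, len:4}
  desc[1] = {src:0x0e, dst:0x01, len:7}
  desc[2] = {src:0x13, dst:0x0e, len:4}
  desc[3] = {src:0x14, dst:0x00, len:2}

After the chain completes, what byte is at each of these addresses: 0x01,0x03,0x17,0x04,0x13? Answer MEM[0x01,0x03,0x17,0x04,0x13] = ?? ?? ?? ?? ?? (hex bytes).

  after D0: wrote 4B at 0x14 = c2fbcfe1
  after D1: wrote 7B at 0x01 = 26e4df996b62c2
  after D2: wrote 4B at 0x0e = 62c2fbcf
  after D3: wrote 2B at 0x00 = c2fb
query mem[0x01]=0xfb, mem[0x03]=0xdf, mem[0x17]=0xe1, mem[0x04]=0x99, mem[0x13]=0x62

MEM[0x01,0x03,0x17,0x04,0x13] = fb df e1 99 62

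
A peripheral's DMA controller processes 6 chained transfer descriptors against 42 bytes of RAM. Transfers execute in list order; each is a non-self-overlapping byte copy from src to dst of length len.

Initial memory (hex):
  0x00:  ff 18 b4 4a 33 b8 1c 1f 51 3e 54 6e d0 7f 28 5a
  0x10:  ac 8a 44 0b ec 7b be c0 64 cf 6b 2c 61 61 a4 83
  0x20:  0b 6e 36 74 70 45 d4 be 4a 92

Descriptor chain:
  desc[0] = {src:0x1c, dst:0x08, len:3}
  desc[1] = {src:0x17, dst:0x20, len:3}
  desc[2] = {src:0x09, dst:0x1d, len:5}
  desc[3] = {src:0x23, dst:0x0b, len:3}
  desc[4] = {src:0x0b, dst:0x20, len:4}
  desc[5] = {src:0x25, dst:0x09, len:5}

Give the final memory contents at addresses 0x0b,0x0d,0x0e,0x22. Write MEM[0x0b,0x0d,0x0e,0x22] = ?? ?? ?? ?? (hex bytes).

[0] 0x1c->0x08 len=3 : 61 61 a4
[1] 0x17->0x20 len=3 : c0 64 cf
[2] 0x09->0x1d len=5 : 61 a4 6e d0 7f
[3] 0x23->0x0b len=3 : 74 70 45
[4] 0x0b->0x20 len=4 : 74 70 45 28
[5] 0x25->0x09 len=5 : 45 d4 be 4a 92
query mem[0x0b]=0xbe, mem[0x0d]=0x92, mem[0x0e]=0x28, mem[0x22]=0x45

MEM[0x0b,0x0d,0x0e,0x22] = be 92 28 45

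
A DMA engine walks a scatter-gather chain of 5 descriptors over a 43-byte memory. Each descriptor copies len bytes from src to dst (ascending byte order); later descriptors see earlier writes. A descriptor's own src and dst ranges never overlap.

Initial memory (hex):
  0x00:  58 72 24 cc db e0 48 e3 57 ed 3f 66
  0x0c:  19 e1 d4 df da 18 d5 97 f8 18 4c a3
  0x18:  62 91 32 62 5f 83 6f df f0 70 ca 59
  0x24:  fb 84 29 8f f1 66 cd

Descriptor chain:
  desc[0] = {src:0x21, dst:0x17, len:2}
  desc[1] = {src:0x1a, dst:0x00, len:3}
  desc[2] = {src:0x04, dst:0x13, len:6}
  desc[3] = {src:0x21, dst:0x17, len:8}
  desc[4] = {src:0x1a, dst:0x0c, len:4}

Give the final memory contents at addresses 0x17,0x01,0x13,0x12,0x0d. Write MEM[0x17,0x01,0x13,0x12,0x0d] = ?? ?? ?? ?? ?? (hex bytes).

MEM[0x17,0x01,0x13,0x12,0x0d] = 70 62 db d5 84

D0: mem[0x17..0x18] <- [70 ca]
D1: mem[0x00..0x02] <- [32 62 5f]
D2: mem[0x13..0x18] <- [db e0 48 e3 57 ed]
D3: mem[0x17..0x1e] <- [70 ca 59 fb 84 29 8f f1]
D4: mem[0x0c..0x0f] <- [fb 84 29 8f]
query mem[0x17]=0x70, mem[0x01]=0x62, mem[0x13]=0xdb, mem[0x12]=0xd5, mem[0x0d]=0x84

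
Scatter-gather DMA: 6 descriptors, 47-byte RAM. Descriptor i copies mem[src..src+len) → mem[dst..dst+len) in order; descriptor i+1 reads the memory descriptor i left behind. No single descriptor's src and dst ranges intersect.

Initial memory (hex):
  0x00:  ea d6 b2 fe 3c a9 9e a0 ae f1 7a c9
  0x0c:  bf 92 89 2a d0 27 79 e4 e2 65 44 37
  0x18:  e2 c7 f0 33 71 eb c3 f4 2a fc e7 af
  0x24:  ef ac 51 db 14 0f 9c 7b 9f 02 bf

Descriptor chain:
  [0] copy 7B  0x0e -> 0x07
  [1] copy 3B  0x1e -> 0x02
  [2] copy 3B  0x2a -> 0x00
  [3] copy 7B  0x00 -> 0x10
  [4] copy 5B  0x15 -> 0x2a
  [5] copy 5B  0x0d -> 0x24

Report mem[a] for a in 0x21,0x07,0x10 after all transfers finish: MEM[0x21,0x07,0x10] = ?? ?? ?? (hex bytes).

  after D0: wrote 7B at 0x07 = 892ad02779e4e2
  after D1: wrote 3B at 0x02 = c3f42a
  after D2: wrote 3B at 0x00 = 9c7b9f
  after D3: wrote 7B at 0x10 = 9c7b9ff42aa99e
  after D4: wrote 5B at 0x2a = a99e37e2c7
  after D5: wrote 5B at 0x24 = e2892a9c7b
query mem[0x21]=0xfc, mem[0x07]=0x89, mem[0x10]=0x9c

MEM[0x21,0x07,0x10] = fc 89 9c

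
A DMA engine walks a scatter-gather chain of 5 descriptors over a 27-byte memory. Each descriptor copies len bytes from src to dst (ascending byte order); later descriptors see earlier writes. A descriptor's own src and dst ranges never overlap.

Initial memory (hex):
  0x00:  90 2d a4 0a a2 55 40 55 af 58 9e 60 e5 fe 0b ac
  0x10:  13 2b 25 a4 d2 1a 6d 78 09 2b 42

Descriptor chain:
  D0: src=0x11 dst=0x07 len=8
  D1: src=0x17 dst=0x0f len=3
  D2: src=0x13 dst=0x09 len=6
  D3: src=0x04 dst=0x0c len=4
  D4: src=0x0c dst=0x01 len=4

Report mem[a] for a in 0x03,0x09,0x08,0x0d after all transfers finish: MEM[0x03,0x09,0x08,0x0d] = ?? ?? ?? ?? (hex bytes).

#0 dst[0x07+8] := {0x2b,0x25,0xa4,0xd2,0x1a,0x6d,0x78,0x09}
#1 dst[0x0f+3] := {0x78,0x09,0x2b}
#2 dst[0x09+6] := {0xa4,0xd2,0x1a,0x6d,0x78,0x09}
#3 dst[0x0c+4] := {0xa2,0x55,0x40,0x2b}
#4 dst[0x01+4] := {0xa2,0x55,0x40,0x2b}
query mem[0x03]=0x40, mem[0x09]=0xa4, mem[0x08]=0x25, mem[0x0d]=0x55

MEM[0x03,0x09,0x08,0x0d] = 40 a4 25 55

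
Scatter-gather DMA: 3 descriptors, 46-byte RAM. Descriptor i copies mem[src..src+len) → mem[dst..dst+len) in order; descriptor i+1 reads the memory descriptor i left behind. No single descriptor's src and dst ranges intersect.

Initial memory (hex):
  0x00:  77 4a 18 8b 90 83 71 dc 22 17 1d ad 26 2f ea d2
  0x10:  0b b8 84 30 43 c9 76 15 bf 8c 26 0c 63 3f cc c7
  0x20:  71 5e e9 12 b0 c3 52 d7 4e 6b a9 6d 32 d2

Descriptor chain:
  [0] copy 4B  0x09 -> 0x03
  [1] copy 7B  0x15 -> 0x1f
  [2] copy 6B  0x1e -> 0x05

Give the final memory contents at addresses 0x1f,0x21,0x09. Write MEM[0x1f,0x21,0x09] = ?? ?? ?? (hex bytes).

D0: mem[0x03..0x06] <- [17 1d ad 26]
D1: mem[0x1f..0x25] <- [c9 76 15 bf 8c 26 0c]
D2: mem[0x05..0x0a] <- [cc c9 76 15 bf 8c]
query mem[0x1f]=0xc9, mem[0x21]=0x15, mem[0x09]=0xbf

MEM[0x1f,0x21,0x09] = c9 15 bf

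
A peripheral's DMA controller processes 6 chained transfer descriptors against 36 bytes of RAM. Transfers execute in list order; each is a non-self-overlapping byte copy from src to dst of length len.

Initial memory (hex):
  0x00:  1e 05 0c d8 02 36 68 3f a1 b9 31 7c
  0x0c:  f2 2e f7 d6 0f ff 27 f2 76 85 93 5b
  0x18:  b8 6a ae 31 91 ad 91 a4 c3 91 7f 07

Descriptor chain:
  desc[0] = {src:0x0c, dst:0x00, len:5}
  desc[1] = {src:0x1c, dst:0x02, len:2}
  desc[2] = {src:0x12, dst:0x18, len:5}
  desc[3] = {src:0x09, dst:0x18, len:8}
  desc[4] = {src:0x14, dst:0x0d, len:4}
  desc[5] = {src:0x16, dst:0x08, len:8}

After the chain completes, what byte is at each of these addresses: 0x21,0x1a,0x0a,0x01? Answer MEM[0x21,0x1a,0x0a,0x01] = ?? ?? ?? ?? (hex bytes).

MEM[0x21,0x1a,0x0a,0x01] = 91 7c b9 2e

D0: mem[0x00..0x04] <- [f2 2e f7 d6 0f]
D1: mem[0x02..0x03] <- [91 ad]
D2: mem[0x18..0x1c] <- [27 f2 76 85 93]
D3: mem[0x18..0x1f] <- [b9 31 7c f2 2e f7 d6 0f]
D4: mem[0x0d..0x10] <- [76 85 93 5b]
D5: mem[0x08..0x0f] <- [93 5b b9 31 7c f2 2e f7]
query mem[0x21]=0x91, mem[0x1a]=0x7c, mem[0x0a]=0xb9, mem[0x01]=0x2e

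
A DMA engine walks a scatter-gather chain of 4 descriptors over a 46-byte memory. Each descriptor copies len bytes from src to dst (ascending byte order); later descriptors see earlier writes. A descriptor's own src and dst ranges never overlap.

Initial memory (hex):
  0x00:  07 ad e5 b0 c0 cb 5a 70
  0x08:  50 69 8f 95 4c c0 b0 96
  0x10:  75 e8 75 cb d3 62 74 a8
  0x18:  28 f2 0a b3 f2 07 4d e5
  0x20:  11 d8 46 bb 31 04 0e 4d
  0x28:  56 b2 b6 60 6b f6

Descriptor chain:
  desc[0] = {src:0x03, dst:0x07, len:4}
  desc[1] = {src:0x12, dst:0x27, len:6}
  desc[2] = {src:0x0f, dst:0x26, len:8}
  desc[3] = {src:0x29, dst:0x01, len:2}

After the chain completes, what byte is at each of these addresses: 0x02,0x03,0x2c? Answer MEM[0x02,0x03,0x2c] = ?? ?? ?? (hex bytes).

MEM[0x02,0x03,0x2c] = cb b0 62

[0] 0x03->0x07 len=4 : b0 c0 cb 5a
[1] 0x12->0x27 len=6 : 75 cb d3 62 74 a8
[2] 0x0f->0x26 len=8 : 96 75 e8 75 cb d3 62 74
[3] 0x29->0x01 len=2 : 75 cb
query mem[0x02]=0xcb, mem[0x03]=0xb0, mem[0x2c]=0x62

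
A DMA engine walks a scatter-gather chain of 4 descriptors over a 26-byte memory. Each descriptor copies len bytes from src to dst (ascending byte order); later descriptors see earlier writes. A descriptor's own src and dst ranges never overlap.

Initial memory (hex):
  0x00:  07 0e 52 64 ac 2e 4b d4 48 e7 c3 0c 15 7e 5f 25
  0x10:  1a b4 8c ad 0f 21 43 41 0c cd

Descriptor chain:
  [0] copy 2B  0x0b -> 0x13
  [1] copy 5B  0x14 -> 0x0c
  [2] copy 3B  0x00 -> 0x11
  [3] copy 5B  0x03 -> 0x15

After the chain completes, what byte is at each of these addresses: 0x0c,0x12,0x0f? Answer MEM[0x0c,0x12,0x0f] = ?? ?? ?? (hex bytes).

MEM[0x0c,0x12,0x0f] = 15 0e 41

  after D0: wrote 2B at 0x13 = 0c15
  after D1: wrote 5B at 0x0c = 152143410c
  after D2: wrote 3B at 0x11 = 070e52
  after D3: wrote 5B at 0x15 = 64ac2e4bd4
query mem[0x0c]=0x15, mem[0x12]=0x0e, mem[0x0f]=0x41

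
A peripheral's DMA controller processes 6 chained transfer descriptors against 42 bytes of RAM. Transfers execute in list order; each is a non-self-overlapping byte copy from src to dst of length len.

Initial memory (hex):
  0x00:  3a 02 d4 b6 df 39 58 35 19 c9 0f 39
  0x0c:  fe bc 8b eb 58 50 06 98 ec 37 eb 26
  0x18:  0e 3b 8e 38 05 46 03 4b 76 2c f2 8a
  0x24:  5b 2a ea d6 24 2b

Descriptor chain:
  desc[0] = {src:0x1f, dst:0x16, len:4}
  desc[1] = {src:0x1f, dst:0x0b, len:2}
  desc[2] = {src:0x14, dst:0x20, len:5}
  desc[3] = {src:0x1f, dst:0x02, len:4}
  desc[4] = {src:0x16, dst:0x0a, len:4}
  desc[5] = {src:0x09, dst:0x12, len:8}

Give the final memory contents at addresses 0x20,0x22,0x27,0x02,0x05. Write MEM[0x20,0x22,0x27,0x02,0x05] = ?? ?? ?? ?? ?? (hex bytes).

  after D0: wrote 4B at 0x16 = 4b762cf2
  after D1: wrote 2B at 0x0b = 4b76
  after D2: wrote 5B at 0x20 = ec374b762c
  after D3: wrote 4B at 0x02 = 4bec374b
  after D4: wrote 4B at 0x0a = 4b762cf2
  after D5: wrote 8B at 0x12 = c94b762cf28beb58
query mem[0x20]=0xec, mem[0x22]=0x4b, mem[0x27]=0xd6, mem[0x02]=0x4b, mem[0x05]=0x4b

MEM[0x20,0x22,0x27,0x02,0x05] = ec 4b d6 4b 4b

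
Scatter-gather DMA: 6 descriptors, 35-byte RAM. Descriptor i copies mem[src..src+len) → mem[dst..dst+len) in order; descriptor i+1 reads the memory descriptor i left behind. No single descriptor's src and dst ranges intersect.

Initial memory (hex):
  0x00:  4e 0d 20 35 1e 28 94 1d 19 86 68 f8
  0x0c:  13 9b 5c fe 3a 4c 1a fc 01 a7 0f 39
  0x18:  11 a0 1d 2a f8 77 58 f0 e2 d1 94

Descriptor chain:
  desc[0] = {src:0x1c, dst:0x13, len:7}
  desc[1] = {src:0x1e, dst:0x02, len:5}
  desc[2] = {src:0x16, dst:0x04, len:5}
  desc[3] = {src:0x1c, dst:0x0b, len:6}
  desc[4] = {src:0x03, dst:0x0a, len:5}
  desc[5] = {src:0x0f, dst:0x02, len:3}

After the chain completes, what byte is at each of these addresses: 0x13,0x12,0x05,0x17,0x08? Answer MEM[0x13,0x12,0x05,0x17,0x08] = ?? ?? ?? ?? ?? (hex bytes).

MEM[0x13,0x12,0x05,0x17,0x08] = f8 1a e2 e2 1d

[0] 0x1c->0x13 len=7 : f8 77 58 f0 e2 d1 94
[1] 0x1e->0x02 len=5 : 58 f0 e2 d1 94
[2] 0x16->0x04 len=5 : f0 e2 d1 94 1d
[3] 0x1c->0x0b len=6 : f8 77 58 f0 e2 d1
[4] 0x03->0x0a len=5 : f0 f0 e2 d1 94
[5] 0x0f->0x02 len=3 : e2 d1 4c
query mem[0x13]=0xf8, mem[0x12]=0x1a, mem[0x05]=0xe2, mem[0x17]=0xe2, mem[0x08]=0x1d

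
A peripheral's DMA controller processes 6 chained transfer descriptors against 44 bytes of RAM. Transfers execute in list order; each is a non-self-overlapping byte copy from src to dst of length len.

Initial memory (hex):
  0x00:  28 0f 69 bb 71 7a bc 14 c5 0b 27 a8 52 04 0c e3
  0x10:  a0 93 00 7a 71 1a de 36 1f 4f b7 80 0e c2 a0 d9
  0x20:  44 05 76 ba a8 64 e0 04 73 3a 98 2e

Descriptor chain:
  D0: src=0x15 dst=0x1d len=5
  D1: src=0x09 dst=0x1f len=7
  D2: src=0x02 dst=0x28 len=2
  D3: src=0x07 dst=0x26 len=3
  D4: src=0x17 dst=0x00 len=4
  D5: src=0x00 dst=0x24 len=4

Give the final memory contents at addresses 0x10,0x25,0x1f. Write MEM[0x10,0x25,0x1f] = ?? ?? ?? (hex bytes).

[0] 0x15->0x1d len=5 : 1a de 36 1f 4f
[1] 0x09->0x1f len=7 : 0b 27 a8 52 04 0c e3
[2] 0x02->0x28 len=2 : 69 bb
[3] 0x07->0x26 len=3 : 14 c5 0b
[4] 0x17->0x00 len=4 : 36 1f 4f b7
[5] 0x00->0x24 len=4 : 36 1f 4f b7
query mem[0x10]=0xa0, mem[0x25]=0x1f, mem[0x1f]=0x0b

MEM[0x10,0x25,0x1f] = a0 1f 0b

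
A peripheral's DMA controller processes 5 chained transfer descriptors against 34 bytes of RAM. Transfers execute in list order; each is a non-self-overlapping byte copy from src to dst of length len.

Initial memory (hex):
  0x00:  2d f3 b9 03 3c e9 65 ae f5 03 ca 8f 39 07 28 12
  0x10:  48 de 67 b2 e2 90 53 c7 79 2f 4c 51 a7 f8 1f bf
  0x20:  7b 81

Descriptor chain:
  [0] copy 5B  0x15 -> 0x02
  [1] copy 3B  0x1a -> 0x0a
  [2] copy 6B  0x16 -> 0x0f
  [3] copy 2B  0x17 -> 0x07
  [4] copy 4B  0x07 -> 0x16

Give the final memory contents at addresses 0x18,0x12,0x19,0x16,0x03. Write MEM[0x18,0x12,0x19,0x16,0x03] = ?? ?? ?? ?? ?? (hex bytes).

#0 dst[0x02+5] := {0x90,0x53,0xc7,0x79,0x2f}
#1 dst[0x0a+3] := {0x4c,0x51,0xa7}
#2 dst[0x0f+6] := {0x53,0xc7,0x79,0x2f,0x4c,0x51}
#3 dst[0x07+2] := {0xc7,0x79}
#4 dst[0x16+4] := {0xc7,0x79,0x03,0x4c}
query mem[0x18]=0x03, mem[0x12]=0x2f, mem[0x19]=0x4c, mem[0x16]=0xc7, mem[0x03]=0x53

MEM[0x18,0x12,0x19,0x16,0x03] = 03 2f 4c c7 53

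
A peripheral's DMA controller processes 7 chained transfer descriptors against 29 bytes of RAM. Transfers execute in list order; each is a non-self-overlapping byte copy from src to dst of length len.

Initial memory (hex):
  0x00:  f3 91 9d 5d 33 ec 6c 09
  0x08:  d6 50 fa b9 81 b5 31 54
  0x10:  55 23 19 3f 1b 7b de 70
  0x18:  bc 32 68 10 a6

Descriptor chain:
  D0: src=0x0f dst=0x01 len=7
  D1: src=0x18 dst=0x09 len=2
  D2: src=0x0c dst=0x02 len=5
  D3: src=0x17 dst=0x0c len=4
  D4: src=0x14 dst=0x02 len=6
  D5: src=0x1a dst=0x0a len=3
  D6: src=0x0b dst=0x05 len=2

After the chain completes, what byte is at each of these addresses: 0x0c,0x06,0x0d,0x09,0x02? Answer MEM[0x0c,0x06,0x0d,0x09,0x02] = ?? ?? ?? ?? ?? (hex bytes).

  after D0: wrote 7B at 0x01 = 545523193f1b7b
  after D1: wrote 2B at 0x09 = bc32
  after D2: wrote 5B at 0x02 = 81b5315455
  after D3: wrote 4B at 0x0c = 70bc3268
  after D4: wrote 6B at 0x02 = 1b7bde70bc32
  after D5: wrote 3B at 0x0a = 6810a6
  after D6: wrote 2B at 0x05 = 10a6
query mem[0x0c]=0xa6, mem[0x06]=0xa6, mem[0x0d]=0xbc, mem[0x09]=0xbc, mem[0x02]=0x1b

MEM[0x0c,0x06,0x0d,0x09,0x02] = a6 a6 bc bc 1b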